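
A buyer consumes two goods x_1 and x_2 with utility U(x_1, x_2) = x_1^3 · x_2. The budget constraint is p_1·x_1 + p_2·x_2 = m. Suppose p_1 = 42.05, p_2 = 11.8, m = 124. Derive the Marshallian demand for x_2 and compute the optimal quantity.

x_2* = 2.6271

The MRS is 3·x_2/x_1. Set MRS = p_1/p_2.
So 3·p_2·x_2 = p_1·x_1; combined with the budget, a share 0.75 of income goes to x_1.
Demand: x_1*(p_1,p_2,m) = 0.75·m/p_1 and x_2* = 0.25·m/p_2.
At p_1=42.05, p_2=11.8, m=124: x_2* = 0.25·124/11.8 = 2.6271.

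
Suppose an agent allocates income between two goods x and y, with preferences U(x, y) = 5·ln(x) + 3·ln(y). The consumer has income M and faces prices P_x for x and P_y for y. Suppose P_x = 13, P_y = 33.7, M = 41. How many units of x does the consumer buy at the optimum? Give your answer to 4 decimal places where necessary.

x* = 1.9712

Tangency: MRS = (5/3)·y/x = P_x/P_y.
So 5·P_y·y = 3·P_x·x; combined with the budget, a share 0.625 of income goes to x.
Demand: x*(P_x,P_y,M) = 0.625·M/P_x and y* = 0.375·M/P_y.
At P_x=13, P_y=33.7, M=41: x* = 0.625·41/13 = 1.9712.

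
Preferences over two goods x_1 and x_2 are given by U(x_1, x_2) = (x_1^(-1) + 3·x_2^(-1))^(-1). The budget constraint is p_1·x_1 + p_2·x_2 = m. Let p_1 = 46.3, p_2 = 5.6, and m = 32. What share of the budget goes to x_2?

share on x_2 = 0.3759

MU_x_1 ∝ x_1^(-2), MU_x_2 ∝ 3·x_2^(-2), so MRS = (1/3)·(x_2/x_1)^(2) = p_1/p_2.
Solve for the ratio: x_2/x_1 = [3·p_1/p_2]^(0.5).
With the ratio pinned down, the budget gives x_1* = m/(p_1 + p_2·(x_2/x_1)) and x_2* = (x_2/x_1)·x_1*.
Numerically x_2/x_1 = 4.980318, so x_1* = 32/(46.3 + 5.6·4.980318) = 0.4313 and x_2* = 4.980318·0.4313 = 2.1481.
Expenditure on x_2: 5.6·2.1481 = 12.0296; share = 0.3759.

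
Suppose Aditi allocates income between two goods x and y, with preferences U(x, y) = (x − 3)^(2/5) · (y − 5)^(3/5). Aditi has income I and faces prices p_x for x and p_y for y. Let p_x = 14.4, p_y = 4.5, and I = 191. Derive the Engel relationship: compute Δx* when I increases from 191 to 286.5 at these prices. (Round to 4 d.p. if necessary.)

Δx* = 2.6528

This is Cobb-Douglas in (x−3, y−5): tangency gives 0.4·p_y·(y−5) = 0.6·p_x·(x−3).
After buying the subsistence bundle (3, 5), a share 0.4 of the remaining income goes to x: x* = 3 + 0.4·(I − 3p_x − 5p_y)/p_x.
Discretionary income = 191 − 3·14.4 − 5·4.5 = 125.3; x* = 3 + 0.4·125.3/14.4 = 6.4806.
At I' = 286.5: x* = 9.1333. Change: 9.1333 − 6.4806 = 2.6528.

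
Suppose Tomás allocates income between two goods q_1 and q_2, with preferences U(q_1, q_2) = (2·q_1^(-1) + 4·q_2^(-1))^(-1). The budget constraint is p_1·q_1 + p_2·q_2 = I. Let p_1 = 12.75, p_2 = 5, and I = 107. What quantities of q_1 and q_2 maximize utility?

q_1* = 4.4506, q_2* = 10.0509

From the CES first-order condition, (1/2)·(q_2/q_1)^(2) = p_1/p_2.
Hence q_2/q_1 = (2·p_1/p_2)^(1/(2)), i.e. raised to the 0.5 power.
Substitute q_2 = (q_2/q_1)·q_1 into the budget: q_1* = I/(p_1 + p_2·(q_2/q_1)).
Numerically q_2/q_1 = 2.258318, so q_1* = 107/(12.75 + 5·2.258318) = 4.4506 and q_2* = 2.258318·4.4506 = 10.0509.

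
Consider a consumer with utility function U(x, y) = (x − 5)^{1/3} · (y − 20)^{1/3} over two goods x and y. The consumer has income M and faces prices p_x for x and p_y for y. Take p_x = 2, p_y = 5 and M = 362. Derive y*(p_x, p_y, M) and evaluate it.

MRS = (y−20)/(x−5). Tangency with p_x/p_y gives y−20 = (p_x/p_y)·(x−5).
After buying the subsistence bundle (5, 20), a share 0.5 of the remaining income goes to x: x* = 5 + 0.5·(M − 5p_x − 20p_y)/p_x.
Discretionary income = 362 − 5·2 − 20·5 = 252; y* = 20 + 0.5·252/5 = 45.2.

y* = 45.2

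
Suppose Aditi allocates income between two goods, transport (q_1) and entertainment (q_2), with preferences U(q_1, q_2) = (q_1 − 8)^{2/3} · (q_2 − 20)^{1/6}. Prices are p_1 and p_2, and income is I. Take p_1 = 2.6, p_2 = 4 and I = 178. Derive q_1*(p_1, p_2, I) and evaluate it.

q_1* = 31.7538

This is Cobb-Douglas in (q_1−8, q_2−20): tangency gives 2/3·p_2·(q_2−20) = 1/6·p_1·(q_1−8).
After buying the subsistence bundle (8, 20), a share 0.8 of the remaining income goes to q_1: q_1* = 8 + 0.8·(I − 8p_1 − 20p_2)/p_1.
Discretionary income = 178 − 8·2.6 − 20·4 = 77.2; q_1* = 8 + 0.8·77.2/2.6 = 31.7538.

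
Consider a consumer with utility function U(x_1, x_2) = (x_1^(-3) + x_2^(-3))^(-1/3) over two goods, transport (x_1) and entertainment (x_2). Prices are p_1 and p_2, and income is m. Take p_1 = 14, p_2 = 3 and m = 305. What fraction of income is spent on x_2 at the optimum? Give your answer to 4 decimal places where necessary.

From the CES first-order condition, (x_2/x_1)^(4) = p_1/p_2.
Hence x_2/x_1 = (p_1/p_2)^(1/(4)), i.e. raised to the 0.25 power.
Substitute x_2 = (x_2/x_1)·x_1 into the budget: x_1* = m/(p_1 + p_2·(x_2/x_1)).
Numerically x_2/x_1 = 1.469778, so x_1* = 305/(14 + 3·1.469778) = 16.5677 and x_2* = 1.469778·16.5677 = 24.3508.
Expenditure on x_2: 3·24.3508 = 73.0524; share = 0.2395.

share on x_2 = 0.2395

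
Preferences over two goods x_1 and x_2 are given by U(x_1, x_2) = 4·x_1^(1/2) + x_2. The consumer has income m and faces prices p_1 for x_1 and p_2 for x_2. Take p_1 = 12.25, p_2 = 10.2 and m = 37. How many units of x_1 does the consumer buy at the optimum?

x_1* = 2.7732

Set MRS = p_1/p_2: 2·x_1^(−1/2) = p_1/p_2.
Thus x_1* = (2·p_2/p_1)² — independent of m — with the rest of income spent on x_2.
Plugging in: x_1* = (2·10.2/12.25)² = 2.7732.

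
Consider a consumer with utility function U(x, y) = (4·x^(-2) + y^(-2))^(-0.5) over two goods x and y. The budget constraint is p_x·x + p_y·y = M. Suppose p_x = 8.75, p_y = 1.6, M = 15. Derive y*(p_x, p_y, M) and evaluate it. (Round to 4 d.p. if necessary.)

MRS = MU_x/MU_y = 4·(y/x)^(3). Set equal to p_x/p_y.
Solve for the ratio: y/x = [(1/4)·p_x/p_y]^(1/3).
Substitute y = (y/x)·x into the budget: x* = M/(p_x + p_y·(y/x)).
Numerically y/x = 1.10988, so x* = 15/(8.75 + 1.6·1.10988) = 1.4251 and y* = 1.10988·1.4251 = 1.5817.

y* = 1.5817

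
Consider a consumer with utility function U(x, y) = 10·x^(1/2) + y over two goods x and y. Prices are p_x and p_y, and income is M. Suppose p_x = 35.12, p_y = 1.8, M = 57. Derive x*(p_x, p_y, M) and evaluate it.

x* = 0.0657

Set MRS = p_x/p_y: 5·x^(−1/2) = p_x/p_y.
Thus x* = (5·p_y/p_x)² — independent of M — with the rest of income spent on y.
Plugging in: x* = (5·1.8/35.12)² = 0.0657.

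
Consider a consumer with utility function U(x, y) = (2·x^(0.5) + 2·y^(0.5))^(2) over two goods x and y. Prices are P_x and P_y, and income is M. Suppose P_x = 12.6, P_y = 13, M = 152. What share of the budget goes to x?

MU_x ∝ 2·x^(-0.5), MU_y ∝ 2·y^(-0.5), so MRS = (y/x)^(0.5) = P_x/P_y.
Solve for the ratio: y/x = [P_x/P_y]^(2).
With the ratio pinned down, the budget gives x* = M/(P_x + P_y·(y/x)) and y* = (y/x)·x*.
Numerically y/x = 0.939408, so x* = 152/(12.6 + 13·0.939408) = 6.126 and y* = 0.939408·6.126 = 5.7548.
Expenditure on x: 12.6·6.126 = 77.1875; share = 0.5078.

share on x = 0.5078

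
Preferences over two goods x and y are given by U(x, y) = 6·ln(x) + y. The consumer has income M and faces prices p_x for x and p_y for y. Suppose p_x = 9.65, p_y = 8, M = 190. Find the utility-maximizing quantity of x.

MU_x = 6/x, MU_y = 1. Tangency: 6/x = p_x/p_y.
So x*(p_x,p_y) = 6·p_y/p_x, independent of income; and y* = (M − 6·p_y)/p_y.
At the given prices: x* = 6·8/9.65 = 4.9741.

x* = 4.9741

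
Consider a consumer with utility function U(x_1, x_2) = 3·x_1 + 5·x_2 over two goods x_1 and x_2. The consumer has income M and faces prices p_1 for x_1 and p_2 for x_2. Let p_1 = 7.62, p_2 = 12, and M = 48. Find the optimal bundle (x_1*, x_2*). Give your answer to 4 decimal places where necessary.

Linear utility — the consumer picks whichever good has higher MU/price: 3/7.62 = 0.3937 vs 5/12 = 0.4167.
x_2 gives more utility per dollar, so spend all income on x_2: x_2* = M/p_2, x_1* = 0.
Numerically: x_1* = 0, x_2* = 4.

x_1* = 0, x_2* = 4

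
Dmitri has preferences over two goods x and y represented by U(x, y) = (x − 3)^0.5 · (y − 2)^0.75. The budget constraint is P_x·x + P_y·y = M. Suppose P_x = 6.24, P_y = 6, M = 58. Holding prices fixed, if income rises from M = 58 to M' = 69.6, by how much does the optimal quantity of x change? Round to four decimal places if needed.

This is Cobb-Douglas in (x−3, y−2): tangency gives 0.5·P_y·(y−2) = 0.75·P_x·(x−3).
Substituting into the budget: x* = 3 + 0.4·(M − 3·P_x − 2·P_y)/P_x, and y* = 2 + 0.6·(…)/P_y.
Discretionary income = 58 − 3·6.24 − 2·6 = 27.28; x* = 3 + 0.4·27.28/6.24 = 4.7487.
At M' = 69.6: x* = 5.4923. Change: 5.4923 − 4.7487 = 0.7436.

Δx* = 0.7436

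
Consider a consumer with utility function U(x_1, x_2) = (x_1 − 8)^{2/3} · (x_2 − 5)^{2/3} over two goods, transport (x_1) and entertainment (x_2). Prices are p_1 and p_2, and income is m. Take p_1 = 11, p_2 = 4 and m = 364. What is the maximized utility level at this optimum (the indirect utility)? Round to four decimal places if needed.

V = 51.7581

MRS = (x_2−5)/(x_1−8). Tangency with p_1/p_2 gives x_2−5 = (p_1/p_2)·(x_1−8).
Substituting into the budget: x_1* = 8 + 0.5·(m − 8·p_1 − 5·p_2)/p_1, and x_2* = 5 + 0.5·(…)/p_2.
Discretionary income = 364 − 8·11 − 5·4 = 256; x_1* = 8 + 0.5·256/11 = 19.6364; x_2* = 5 + 0.5·256/4 = 37.
Utility at the optimum: U(19.6364, 37) = 51.7581.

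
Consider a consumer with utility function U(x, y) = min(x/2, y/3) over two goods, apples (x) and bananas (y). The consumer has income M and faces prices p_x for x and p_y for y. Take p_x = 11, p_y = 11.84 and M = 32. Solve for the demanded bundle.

x* = 1.1127, y* = 1.669

Demand: x*(p_x,p_y,M) = 2·M/(2·p_x + 3·p_y), y* = 3·M/(2·p_x + 3·p_y).
Here 2·11 + 3·11.84 = 57.52, giving x* = 1.1127 and y* = 1.669.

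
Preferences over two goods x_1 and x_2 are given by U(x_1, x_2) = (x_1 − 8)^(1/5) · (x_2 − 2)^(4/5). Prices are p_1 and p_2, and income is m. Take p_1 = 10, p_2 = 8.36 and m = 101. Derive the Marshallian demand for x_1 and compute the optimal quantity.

x_1* = 8.0856

This is Cobb-Douglas in (x_1−8, x_2−2): tangency gives 0.2·p_2·(x_2−2) = 0.8·p_1·(x_1−8).
Substituting into the budget: x_1* = 8 + 0.2·(m − 8·p_1 − 2·p_2)/p_1, and x_2* = 2 + 0.8·(…)/p_2.
Discretionary income = 101 − 8·10 − 2·8.36 = 4.28; x_1* = 8 + 0.2·4.28/10 = 8.0856.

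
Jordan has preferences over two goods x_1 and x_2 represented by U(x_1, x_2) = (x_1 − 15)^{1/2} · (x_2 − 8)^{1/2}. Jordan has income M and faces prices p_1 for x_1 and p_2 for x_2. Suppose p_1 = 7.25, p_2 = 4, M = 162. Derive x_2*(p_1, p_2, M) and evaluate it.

x_2* = 10.6562

Let x_1' = x_1−15, x_2' = x_2−8. MRS = x_2'/x_1' = p_1/p_2.
Substituting into the budget: x_1* = 15 + 0.5·(M − 15·p_1 − 8·p_2)/p_1, and x_2* = 8 + 0.5·(…)/p_2.
Discretionary income = 162 − 15·7.25 − 8·4 = 21.25; x_2* = 8 + 0.5·21.25/4 = 10.6562.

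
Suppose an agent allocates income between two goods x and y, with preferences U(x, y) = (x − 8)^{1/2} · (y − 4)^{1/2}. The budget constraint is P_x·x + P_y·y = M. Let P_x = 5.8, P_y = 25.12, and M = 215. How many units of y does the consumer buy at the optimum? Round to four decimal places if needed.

y* = 5.3559

This is Cobb-Douglas in (x−8, y−4): tangency gives 0.5·P_y·(y−4) = 0.5·P_x·(x−8).
Substituting into the budget: x* = 8 + 0.5·(M − 8·P_x − 4·P_y)/P_x, and y* = 4 + 0.5·(…)/P_y.
Discretionary income = 215 − 8·5.8 − 4·25.12 = 68.12; y* = 4 + 0.5·68.12/25.12 = 5.3559.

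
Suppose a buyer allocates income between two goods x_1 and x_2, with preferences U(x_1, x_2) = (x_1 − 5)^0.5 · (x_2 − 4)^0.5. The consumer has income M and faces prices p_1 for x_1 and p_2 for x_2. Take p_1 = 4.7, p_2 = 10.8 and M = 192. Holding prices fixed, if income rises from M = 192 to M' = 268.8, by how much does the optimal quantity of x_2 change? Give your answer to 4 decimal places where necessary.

MRS = (x_2−4)/(x_1−5). Tangency with p_1/p_2 gives x_2−4 = (p_1/p_2)·(x_1−5).
After buying the subsistence bundle (5, 4), a share 0.5 of the remaining income goes to x_1: x_1* = 5 + 0.5·(M − 5p_1 − 4p_2)/p_1.
Discretionary income = 192 − 5·4.7 − 4·10.8 = 125.3; x_2* = 4 + 0.5·125.3/10.8 = 9.8009.
At M' = 268.8: x_2* = 13.3565. Change: 13.3565 − 9.8009 = 3.5556.

Δx_2* = 3.5556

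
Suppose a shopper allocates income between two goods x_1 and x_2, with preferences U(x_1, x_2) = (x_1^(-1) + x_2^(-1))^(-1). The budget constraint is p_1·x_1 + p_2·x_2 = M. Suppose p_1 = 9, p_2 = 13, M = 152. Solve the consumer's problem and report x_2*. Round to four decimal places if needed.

Substitute x_2 = (x_2/x_1)·x_1 into the budget: x_1* = M/(p_1 + p_2·(x_2/x_1)).
Numerically x_2/x_1 = 0.83205, so x_1* = 152/(9 + 13·0.83205) = 7.6703 and x_2* = 0.83205·7.6703 = 6.3821.

x_2* = 6.3821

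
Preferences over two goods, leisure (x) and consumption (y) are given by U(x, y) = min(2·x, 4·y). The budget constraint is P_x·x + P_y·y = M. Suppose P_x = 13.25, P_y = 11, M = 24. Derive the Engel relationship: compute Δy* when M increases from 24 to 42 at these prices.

Here 4·13.25 + 2·11 = 75, giving y* = 0.64.
At M' = 42: y* = 1.12. Change: 1.12 − 0.64 = 0.48.

Δy* = 0.48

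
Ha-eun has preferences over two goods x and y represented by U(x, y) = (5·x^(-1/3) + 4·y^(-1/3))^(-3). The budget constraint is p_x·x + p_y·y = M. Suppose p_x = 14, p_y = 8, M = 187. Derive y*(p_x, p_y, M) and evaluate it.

MU_x ∝ 5·x^(-4/3), MU_y ∝ 4·y^(-4/3), so MRS = (5/4)·(y/x)^(4/3) = p_x/p_y.
Solve for the ratio: y/x = [(4/5)·p_x/p_y]^(0.75).
With the ratio pinned down, the budget gives x* = M/(p_x + p_y·(y/x)) and y* = (y/x)·x*.
Numerically y/x = 1.287052, so x* = 187/(14 + 8·1.287052) = 7.6966 and y* = 1.287052·7.6966 = 9.9059.

y* = 9.9059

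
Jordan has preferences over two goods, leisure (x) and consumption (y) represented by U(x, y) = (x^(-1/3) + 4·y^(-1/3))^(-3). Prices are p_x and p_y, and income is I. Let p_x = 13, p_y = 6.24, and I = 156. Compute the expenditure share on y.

MRS = MU_x/MU_y = (1/4)·(y/x)^(4/3). Set equal to p_x/p_y.
Solve for the ratio: y/x = [4·p_x/p_y]^(0.75).
With the ratio pinned down, the budget gives x* = I/(p_x + p_y·(y/x)) and y* = (y/x)·x*.
Numerically y/x = 4.904718, so x* = 156/(13 + 6.24·4.904718) = 3.5775 and y* = 4.904718·3.5775 = 17.5468.
Expenditure on y: 6.24·17.5468 = 109.492; share = 0.7019.

share on y = 0.7019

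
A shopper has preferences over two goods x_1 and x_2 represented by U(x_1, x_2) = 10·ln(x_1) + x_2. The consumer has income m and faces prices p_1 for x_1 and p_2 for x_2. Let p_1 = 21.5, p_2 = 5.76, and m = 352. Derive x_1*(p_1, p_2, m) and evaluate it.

x_1* = 2.6791

Set MRS = p_1/p_2: (10/x_1)/1 = p_1/p_2.
So x_1*(p_1,p_2) = 10·p_2/p_1, independent of income; and x_2* = (m − 10·p_2)/p_2.
At the given prices: x_1* = 10·5.76/21.5 = 2.6791.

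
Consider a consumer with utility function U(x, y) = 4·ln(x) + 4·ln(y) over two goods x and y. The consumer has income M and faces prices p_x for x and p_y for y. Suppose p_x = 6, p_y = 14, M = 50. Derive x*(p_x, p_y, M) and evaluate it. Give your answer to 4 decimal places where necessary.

x* = 4.1667

Tangency: MRS = y/x = p_x/p_y.
So 4·p_y·y = 4·p_x·x; combined with the budget, a share 0.5 of income goes to x.
Demand: x*(p_x,p_y,M) = 0.5·M/p_x and y* = 0.5·M/p_y.
At p_x=6, p_y=14, M=50: x* = 0.5·50/6 = 4.1667.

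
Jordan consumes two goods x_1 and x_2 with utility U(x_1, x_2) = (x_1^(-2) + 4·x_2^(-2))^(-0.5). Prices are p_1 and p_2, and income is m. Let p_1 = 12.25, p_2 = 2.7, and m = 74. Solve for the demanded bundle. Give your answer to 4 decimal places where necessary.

x_1* = 3.8252, x_2* = 10.0523

With the ratio pinned down, the budget gives x_1* = m/(p_1 + p_2·(x_2/x_1)) and x_2* = (x_2/x_1)·x_1*.
Numerically x_2/x_1 = 2.627912, so x_1* = 74/(12.25 + 2.7·2.627912) = 3.8252 and x_2* = 2.627912·3.8252 = 10.0523.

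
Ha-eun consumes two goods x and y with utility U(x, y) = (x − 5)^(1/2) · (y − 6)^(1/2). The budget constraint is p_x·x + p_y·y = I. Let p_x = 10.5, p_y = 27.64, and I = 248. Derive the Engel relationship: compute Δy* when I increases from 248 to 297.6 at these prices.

Substituting into the budget: x* = 5 + 0.5·(I − 5·p_x − 6·p_y)/p_x, and y* = 6 + 0.5·(…)/p_y.
Discretionary income = 248 − 5·10.5 − 6·27.64 = 29.66; y* = 6 + 0.5·29.66/27.64 = 6.5365.
At I' = 297.6: y* = 7.4338. Change: 7.4338 − 6.5365 = 0.8973.

Δy* = 0.8973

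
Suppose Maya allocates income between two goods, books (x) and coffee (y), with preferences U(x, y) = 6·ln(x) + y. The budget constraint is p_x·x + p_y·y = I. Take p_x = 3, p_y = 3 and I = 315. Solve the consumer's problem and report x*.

So x*(p_x,p_y) = 6·p_y/p_x, independent of income; and y* = (I − 6·p_y)/p_y.
At the given prices: x* = 6·3/3 = 6.

x* = 6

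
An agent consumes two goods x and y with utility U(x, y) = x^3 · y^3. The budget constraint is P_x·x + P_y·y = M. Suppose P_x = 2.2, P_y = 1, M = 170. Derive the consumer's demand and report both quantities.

Demand: x*(P_x,P_y,M) = 0.5·M/P_x and y* = 0.5·M/P_y.
At P_x=2.2, P_y=1, M=170: x* = 0.5·170/2.2 = 38.6364, y* = 85.

x* = 38.6364, y* = 85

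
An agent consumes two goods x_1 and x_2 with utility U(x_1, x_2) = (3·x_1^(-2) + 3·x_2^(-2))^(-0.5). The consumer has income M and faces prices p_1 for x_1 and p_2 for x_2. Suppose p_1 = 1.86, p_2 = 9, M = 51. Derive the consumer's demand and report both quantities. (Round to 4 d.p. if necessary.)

x_1* = 7.102, x_2* = 4.1989

MU_x_1 ∝ 3·x_1^(-3), MU_x_2 ∝ 3·x_2^(-3), so MRS = (x_2/x_1)^(3) = p_1/p_2.
Solve for the ratio: x_2/x_1 = [p_1/p_2]^(1/3).
Substitute x_2 = (x_2/x_1)·x_1 into the budget: x_1* = M/(p_1 + p_2·(x_2/x_1)).
Numerically x_2/x_1 = 0.59123, so x_1* = 51/(1.86 + 9·0.59123) = 7.102 and x_2* = 0.59123·7.102 = 4.1989.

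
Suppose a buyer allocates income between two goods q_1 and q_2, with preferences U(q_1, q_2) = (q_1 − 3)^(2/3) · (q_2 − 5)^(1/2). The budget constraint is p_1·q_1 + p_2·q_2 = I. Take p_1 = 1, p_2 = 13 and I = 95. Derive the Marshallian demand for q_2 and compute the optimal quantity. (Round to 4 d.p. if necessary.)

q_2* = 5.8901

MRS = (4/3)·(q_2−5)/(q_1−3). Tangency with p_1/p_2 gives q_2−5 = (3/4)·(p_1/p_2)·(q_1−3).
After buying the subsistence bundle (3, 5), a share 4/7 of the remaining income goes to q_1: q_1* = 3 + 4/7·(I − 3p_1 − 5p_2)/p_1.
Discretionary income = 95 − 3·1 − 5·13 = 27; q_2* = 5 + 3/7·27/13 = 5.8901.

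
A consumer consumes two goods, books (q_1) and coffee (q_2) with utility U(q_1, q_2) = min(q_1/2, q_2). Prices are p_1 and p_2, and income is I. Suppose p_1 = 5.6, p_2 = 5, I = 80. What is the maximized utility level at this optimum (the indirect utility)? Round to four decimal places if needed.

Leontief preferences: the optimum is at the kink where q_1/2 = q_2/1, i.e. q_2 = (1/2)·q_1.
Budget: p_1·q_1 + p_2·(1/2)·q_1 = I, so (2·p_1 + p_2)·q_1 = 2·I.
Demand: q_1*(p_1,p_2,I) = 2·I/(2·p_1 + p_2), q_2* = I/(2·p_1 + p_2).
Here 2·5.6 + 5 = 16.2, giving q_1* = 9.8765 and q_2* = 4.9383.
Utility at the optimum: U(9.8765, 4.9383) = 4.9383.

V = 4.9383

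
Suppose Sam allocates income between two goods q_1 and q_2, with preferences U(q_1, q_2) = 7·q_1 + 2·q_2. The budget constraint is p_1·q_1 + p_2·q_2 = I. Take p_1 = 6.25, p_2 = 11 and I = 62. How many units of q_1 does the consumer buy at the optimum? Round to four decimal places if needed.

Numerically: q_1* = 9.92, q_2* = 0.

q_1* = 9.92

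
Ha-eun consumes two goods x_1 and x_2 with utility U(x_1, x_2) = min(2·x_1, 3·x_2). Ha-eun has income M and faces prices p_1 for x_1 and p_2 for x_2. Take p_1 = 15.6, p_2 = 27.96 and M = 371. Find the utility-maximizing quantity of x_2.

x_2* = 7.2235

Here 3·15.6 + 2·27.96 = 102.72, giving x_2* = 7.2235.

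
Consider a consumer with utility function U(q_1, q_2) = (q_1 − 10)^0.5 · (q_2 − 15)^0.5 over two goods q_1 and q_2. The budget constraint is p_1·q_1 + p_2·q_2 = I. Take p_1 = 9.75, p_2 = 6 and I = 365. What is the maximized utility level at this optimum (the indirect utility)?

V = 11.6035

This is Cobb-Douglas in (q_1−10, q_2−15): tangency gives 0.5·p_2·(q_2−15) = 0.5·p_1·(q_1−10).
After buying the subsistence bundle (10, 15), a share 0.5 of the remaining income goes to q_1: q_1* = 10 + 0.5·(I − 10p_1 − 15p_2)/p_1.
Discretionary income = 365 − 10·9.75 − 15·6 = 177.5; q_1* = 10 + 0.5·177.5/9.75 = 19.1026; q_2* = 15 + 0.5·177.5/6 = 29.7917.
Utility at the optimum: U(19.1026, 29.7917) = 11.6035.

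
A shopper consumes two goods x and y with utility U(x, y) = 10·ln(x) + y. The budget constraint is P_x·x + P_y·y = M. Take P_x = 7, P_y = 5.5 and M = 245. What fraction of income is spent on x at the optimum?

MU_x = 10/x, MU_y = 1. Tangency: 10/x = P_x/P_y.
So x*(P_x,P_y) = 10·P_y/P_x, independent of income; and y* = (M − 10·P_y)/P_y.
At the given prices: x* = 10·5.5/7 = 7.8571, and y* = 34.5455.
Expenditure on x: 7·7.8571 = 55; share = 0.2245.

share on x = 0.2245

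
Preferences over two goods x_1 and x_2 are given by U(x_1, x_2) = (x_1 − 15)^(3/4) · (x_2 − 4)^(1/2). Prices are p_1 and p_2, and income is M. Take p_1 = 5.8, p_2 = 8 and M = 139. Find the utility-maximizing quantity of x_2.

Discretionary income = 139 − 15·5.8 − 4·8 = 20; x_2* = 4 + 0.4·20/8 = 5.

x_2* = 5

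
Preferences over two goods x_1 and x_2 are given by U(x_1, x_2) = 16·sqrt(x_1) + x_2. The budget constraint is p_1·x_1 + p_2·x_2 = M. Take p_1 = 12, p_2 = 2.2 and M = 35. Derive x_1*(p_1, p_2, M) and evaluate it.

MU_x_1 = 8/√x_1, MU_x_2 = 1. Tangency: 8/√x_1 = p_1/p_2.
Thus x_1* = (8·p_2/p_1)² — independent of M — with the rest of income spent on x_2.
Plugging in: x_1* = (8·2.2/12)² = 2.1511.

x_1* = 2.1511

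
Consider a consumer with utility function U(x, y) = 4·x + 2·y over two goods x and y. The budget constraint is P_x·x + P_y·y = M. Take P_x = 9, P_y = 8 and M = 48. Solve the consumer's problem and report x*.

Perfect substitutes: compare marginal utility per dollar. 4/P_x vs 2/P_y → 0.4444 vs 0.25.
x gives more utility per dollar, so spend all income on x: x* = M/P_x, y* = 0.
Numerically: x* = 5.3333, y* = 0.

x* = 5.3333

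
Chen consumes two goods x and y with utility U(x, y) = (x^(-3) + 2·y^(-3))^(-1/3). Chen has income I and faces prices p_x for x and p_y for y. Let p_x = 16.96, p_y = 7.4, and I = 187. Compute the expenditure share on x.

share on x = 0.6103

From the CES first-order condition, (1/2)·(y/x)^(4) = p_x/p_y.
Solve for the ratio: y/x = [2·p_x/p_y]^(0.25).
With the ratio pinned down, the budget gives x* = I/(p_x + p_y·(y/x)) and y* = (y/x)·x*.
Numerically y/x = 1.463208, so x* = 187/(16.96 + 7.4·1.463208) = 6.7296 and y* = 1.463208·6.7296 = 9.8468.
Expenditure on x: 16.96·6.7296 = 114.1338; share = 0.6103.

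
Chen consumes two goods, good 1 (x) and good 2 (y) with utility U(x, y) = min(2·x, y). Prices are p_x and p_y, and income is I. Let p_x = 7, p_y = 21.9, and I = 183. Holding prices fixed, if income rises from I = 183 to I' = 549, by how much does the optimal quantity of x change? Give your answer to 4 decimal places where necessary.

With perfect complements, no substitution: consume in ratio x:y = 1:2.
Budget: p_x·x + p_y·2·x = I, so (p_x + 2·p_y)·x = I.
Demand: x*(p_x,p_y,I) = I/(p_x + 2·p_y), y* = 2·I/(p_x + 2·p_y).
Here 7 + 2·21.9 = 50.8, giving x* = 3.6024.
At I' = 549: x* = 10.8071. Change: 10.8071 − 3.6024 = 7.2047.

Δx* = 7.2047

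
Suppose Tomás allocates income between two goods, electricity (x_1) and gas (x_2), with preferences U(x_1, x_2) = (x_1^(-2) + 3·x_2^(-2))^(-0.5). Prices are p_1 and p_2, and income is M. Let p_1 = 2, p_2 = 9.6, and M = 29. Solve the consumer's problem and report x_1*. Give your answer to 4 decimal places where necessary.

x_1* = 2.8409

MU_x_1 ∝ x_1^(-3), MU_x_2 ∝ 3·x_2^(-3), so MRS = (1/3)·(x_2/x_1)^(3) = p_1/p_2.
Hence x_2/x_1 = (3·p_1/p_2)^(1/(3)), i.e. raised to the 1/3 power.
With the ratio pinned down, the budget gives x_1* = M/(p_1 + p_2·(x_2/x_1)) and x_2* = (x_2/x_1)·x_1*.
Numerically x_2/x_1 = 0.854988, so x_1* = 29/(2 + 9.6·0.854988) = 2.8409.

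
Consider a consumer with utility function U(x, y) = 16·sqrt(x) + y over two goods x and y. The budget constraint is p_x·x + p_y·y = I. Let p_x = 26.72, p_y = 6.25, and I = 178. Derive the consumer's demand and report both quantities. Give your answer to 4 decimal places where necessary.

Utility is quasi-linear in y; the FOC for x is 8/√x = p_x/p_y.
Thus x* = (8·p_y/p_x)² — independent of I — with the rest of income spent on y.
Plugging in: x* = (8·6.25/26.72)² = 3.5016, y* = 13.5099.

x* = 3.5016, y* = 13.5099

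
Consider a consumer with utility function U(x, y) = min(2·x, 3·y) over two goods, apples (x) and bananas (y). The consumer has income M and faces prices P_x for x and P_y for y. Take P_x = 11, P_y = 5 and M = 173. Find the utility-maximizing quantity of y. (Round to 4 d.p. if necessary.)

y* = 8.0465

With perfect complements, no substitution: consume in ratio x:y = 3:2.
Budget: P_x·x + P_y·(2/3)·x = M, so (3·P_x + 2·P_y)·x = 3·M.
Demand: x*(P_x,P_y,M) = 3·M/(3·P_x + 2·P_y), y* = 2·M/(3·P_x + 2·P_y).
Here 3·11 + 2·5 = 43, giving y* = 8.0465.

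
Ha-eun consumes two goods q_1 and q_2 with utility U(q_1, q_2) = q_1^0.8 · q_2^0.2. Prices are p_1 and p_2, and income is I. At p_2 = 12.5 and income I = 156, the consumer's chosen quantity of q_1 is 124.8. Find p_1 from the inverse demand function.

Tangency: MRS = 4·q_2/q_1 = p_1/p_2.
Rearranging, p_2·q_2 = (1/4)·p_1·q_1. Substituting into the budget gives p_1·q_1·(1 + (1/4)) = I.
Demand: q_1*(p_1,p_2,I) = 0.8·I/p_1 and q_2* = 0.2·I/p_2.
Set q_1* = 124.8 in the demand function and solve for p_1: p_1 = 1.

p_1 = 1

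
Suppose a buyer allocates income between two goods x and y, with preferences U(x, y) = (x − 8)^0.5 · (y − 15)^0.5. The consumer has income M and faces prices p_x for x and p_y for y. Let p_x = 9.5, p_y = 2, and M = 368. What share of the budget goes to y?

This is Cobb-Douglas in (x−8, y−15): tangency gives 0.5·p_y·(y−15) = 0.5·p_x·(x−8).
After buying the subsistence bundle (8, 15), a share 0.5 of the remaining income goes to x: x* = 8 + 0.5·(M − 8p_x − 15p_y)/p_x.
Discretionary income = 368 − 8·9.5 − 15·2 = 262; x* = 8 + 0.5·262/9.5 = 21.7895; y* = 15 + 0.5·262/2 = 80.5.
Expenditure on y: 2·80.5 = 161; share = 0.4375.

share on y = 0.4375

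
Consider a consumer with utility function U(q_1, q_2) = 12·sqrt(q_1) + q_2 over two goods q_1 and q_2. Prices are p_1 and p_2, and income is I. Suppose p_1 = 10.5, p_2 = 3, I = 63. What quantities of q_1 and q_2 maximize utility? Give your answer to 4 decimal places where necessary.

Set MRS = p_1/p_2: 6·q_1^(−1/2) = p_1/p_2.
Thus q_1* = (6·p_2/p_1)² — independent of I — with the rest of income spent on q_2.
Plugging in: q_1* = (6·3/10.5)² = 2.9388, q_2* = 10.7143.

q_1* = 2.9388, q_2* = 10.7143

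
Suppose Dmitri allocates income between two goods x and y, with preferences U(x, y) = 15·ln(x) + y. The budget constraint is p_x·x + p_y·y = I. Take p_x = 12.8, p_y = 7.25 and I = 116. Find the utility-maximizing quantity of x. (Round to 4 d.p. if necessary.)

x* = 8.4961

Set MRS = p_x/p_y: (15/x)/1 = p_x/p_y.
So x*(p_x,p_y) = 15·p_y/p_x, independent of income; and y* = (I − 15·p_y)/p_y.
At the given prices: x* = 15·7.25/12.8 = 8.4961.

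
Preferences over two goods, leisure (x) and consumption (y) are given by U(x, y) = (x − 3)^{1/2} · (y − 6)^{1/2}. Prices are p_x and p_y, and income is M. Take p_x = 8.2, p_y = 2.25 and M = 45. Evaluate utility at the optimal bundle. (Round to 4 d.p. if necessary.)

Discretionary income = 45 − 3·8.2 − 6·2.25 = 6.9; x* = 3 + 0.5·6.9/8.2 = 3.4207; y* = 6 + 0.5·6.9/2.25 = 7.5333.
Utility at the optimum: U(3.4207, 7.5333) = 0.8032.

V = 0.8032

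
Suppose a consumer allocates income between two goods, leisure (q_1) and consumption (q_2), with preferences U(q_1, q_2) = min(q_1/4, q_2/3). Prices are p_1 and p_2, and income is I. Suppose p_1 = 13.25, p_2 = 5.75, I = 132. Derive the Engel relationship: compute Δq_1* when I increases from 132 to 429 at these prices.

With perfect complements, no substitution: consume in ratio q_1:q_2 = 4:3.
Budget: p_1·q_1 + p_2·(3/4)·q_1 = I, so (4·p_1 + 3·p_2)·q_1 = 4·I.
Demand: q_1*(p_1,p_2,I) = 4·I/(4·p_1 + 3·p_2), q_2* = 3·I/(4·p_1 + 3·p_2).
Here 4·13.25 + 3·5.75 = 70.25, giving q_1* = 7.516.
At I' = 429: q_1* = 24.427. Change: 24.427 − 7.516 = 16.911.

Δq_1* = 16.911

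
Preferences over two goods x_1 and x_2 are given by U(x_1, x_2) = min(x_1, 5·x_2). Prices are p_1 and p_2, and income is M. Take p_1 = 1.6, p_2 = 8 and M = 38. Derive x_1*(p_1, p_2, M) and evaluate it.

Leontief preferences: the optimum is at the kink where x_1/5 = x_2/1, i.e. x_2 = (1/5)·x_1.
Budget: p_1·x_1 + p_2·(1/5)·x_1 = M, so (5·p_1 + p_2)·x_1 = 5·M.
Demand: x_1*(p_1,p_2,M) = 5·M/(5·p_1 + p_2), x_2* = M/(5·p_1 + p_2).
Here 5·1.6 + 8 = 16, giving x_1* = 11.875.

x_1* = 11.875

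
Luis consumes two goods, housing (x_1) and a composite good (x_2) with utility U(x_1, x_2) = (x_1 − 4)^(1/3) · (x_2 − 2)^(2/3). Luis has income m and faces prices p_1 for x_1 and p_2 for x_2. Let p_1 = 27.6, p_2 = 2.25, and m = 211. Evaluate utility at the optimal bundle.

This is Cobb-Douglas in (x_1−4, x_2−2): tangency gives 1/3·p_2·(x_2−2) = 2/3·p_1·(x_1−4).
Substituting into the budget: x_1* = 4 + 1/3·(m − 4·p_1 − 2·p_2)/p_1, and x_2* = 2 + 2/3·(…)/p_2.
Discretionary income = 211 − 4·27.6 − 2·2.25 = 96.1; x_1* = 4 + 1/3·96.1/27.6 = 5.1606; x_2* = 2 + 2/3·96.1/2.25 = 30.4741.
Utility at the optimum: U(5.1606, 30.4741) = 9.7994.

V = 9.7994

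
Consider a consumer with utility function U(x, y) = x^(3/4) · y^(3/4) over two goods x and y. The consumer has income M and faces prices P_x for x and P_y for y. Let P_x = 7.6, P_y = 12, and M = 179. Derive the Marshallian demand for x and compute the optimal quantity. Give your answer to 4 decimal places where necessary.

MU_x/MU_y = (0.75·y)/(0.75·x); tangency sets this equal to P_x/P_y.
So 0.75·P_y·y = 0.75·P_x·x; combined with the budget, a share 0.5 of income goes to x.
Demand: x*(P_x,P_y,M) = 0.5·M/P_x and y* = 0.5·M/P_y.
At P_x=7.6, P_y=12, M=179: x* = 0.5·179/7.6 = 11.7763.

x* = 11.7763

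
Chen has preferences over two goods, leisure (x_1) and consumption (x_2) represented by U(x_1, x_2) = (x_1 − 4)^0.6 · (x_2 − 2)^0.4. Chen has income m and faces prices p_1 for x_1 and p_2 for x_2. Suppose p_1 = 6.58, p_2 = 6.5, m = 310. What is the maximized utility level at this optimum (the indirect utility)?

V = 21.0897

This is Cobb-Douglas in (x_1−4, x_2−2): tangency gives 0.6·p_2·(x_2−2) = 0.4·p_1·(x_1−4).
After buying the subsistence bundle (4, 2), a share 0.6 of the remaining income goes to x_1: x_1* = 4 + 0.6·(m − 4p_1 − 2p_2)/p_1.
Discretionary income = 310 − 4·6.58 − 2·6.5 = 270.68; x_1* = 4 + 0.6·270.68/6.58 = 28.6821; x_2* = 2 + 0.4·270.68/6.5 = 18.6572.
Utility at the optimum: U(28.6821, 18.6572) = 21.0897.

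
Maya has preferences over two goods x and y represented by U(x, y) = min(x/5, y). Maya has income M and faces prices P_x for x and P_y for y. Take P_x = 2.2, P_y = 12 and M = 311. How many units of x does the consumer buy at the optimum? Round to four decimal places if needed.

x* = 67.6087

Leontief preferences: the optimum is at the kink where x/5 = y/1, i.e. y = (1/5)·x.
Budget: P_x·x + P_y·(1/5)·x = M, so (5·P_x + P_y)·x = 5·M.
Demand: x*(P_x,P_y,M) = 5·M/(5·P_x + P_y), y* = M/(5·P_x + P_y).
Here 5·2.2 + 12 = 23, giving x* = 67.6087.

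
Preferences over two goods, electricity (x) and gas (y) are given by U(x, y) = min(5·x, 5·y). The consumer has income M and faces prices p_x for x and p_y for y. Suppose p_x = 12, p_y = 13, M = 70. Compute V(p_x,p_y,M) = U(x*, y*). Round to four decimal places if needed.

V = 14

Leontief preferences: the optimum is at the kink where x/5 = y/5, i.e. y = x.
Budget: p_x·x + p_y·x = M, so (5·p_x + 5·p_y)·x = 5·M.
Demand: x*(p_x,p_y,M) = 5·M/(5·p_x + 5·p_y), y* = 5·M/(5·p_x + 5·p_y).
Here 5·12 + 5·13 = 125, giving x* = 2.8 and y* = 2.8.
Utility at the optimum: U(2.8, 2.8) = 14.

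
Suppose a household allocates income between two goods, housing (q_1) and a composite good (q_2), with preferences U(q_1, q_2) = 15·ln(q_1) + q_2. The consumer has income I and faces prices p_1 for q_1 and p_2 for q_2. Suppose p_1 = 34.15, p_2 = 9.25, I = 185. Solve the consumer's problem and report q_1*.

q_1* = 4.063

Set MRS = p_1/p_2: (15/q_1)/1 = p_1/p_2.
So q_1*(p_1,p_2) = 15·p_2/p_1, independent of income; and q_2* = (I − 15·p_2)/p_2.
At the given prices: q_1* = 15·9.25/34.15 = 4.063.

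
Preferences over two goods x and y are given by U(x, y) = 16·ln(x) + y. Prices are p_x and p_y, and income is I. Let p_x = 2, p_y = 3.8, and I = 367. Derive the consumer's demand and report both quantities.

x* = 30.4, y* = 80.5789

MU_x = 16/x, MU_y = 1. Tangency: 16/x = p_x/p_y.
So x*(p_x,p_y) = 16·p_y/p_x, independent of income; and y* = (I − 16·p_y)/p_y.
At the given prices: x* = 16·3.8/2 = 30.4, and y* = 80.5789.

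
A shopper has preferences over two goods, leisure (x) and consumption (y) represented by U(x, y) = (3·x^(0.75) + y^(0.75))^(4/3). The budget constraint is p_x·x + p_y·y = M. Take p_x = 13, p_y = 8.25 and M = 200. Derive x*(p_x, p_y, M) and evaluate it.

Substitute y = (y/x)·x into the budget: x* = M/(p_x + p_y·(y/x)).
Numerically y/x = 0.076115, so x* = 200/(13 + 8.25·0.076115) = 14.6757.

x* = 14.6757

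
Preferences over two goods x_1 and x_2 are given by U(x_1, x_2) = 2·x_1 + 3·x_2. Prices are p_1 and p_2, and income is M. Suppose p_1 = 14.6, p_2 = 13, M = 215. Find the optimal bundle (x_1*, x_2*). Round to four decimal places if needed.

Linear utility — the consumer picks whichever good has higher MU/price: 2/14.6 = 0.137 vs 3/13 = 0.2308.
x_2 gives more utility per dollar, so spend all income on x_2: x_2* = M/p_2, x_1* = 0.
Numerically: x_1* = 0, x_2* = 16.5385.

x_1* = 0, x_2* = 16.5385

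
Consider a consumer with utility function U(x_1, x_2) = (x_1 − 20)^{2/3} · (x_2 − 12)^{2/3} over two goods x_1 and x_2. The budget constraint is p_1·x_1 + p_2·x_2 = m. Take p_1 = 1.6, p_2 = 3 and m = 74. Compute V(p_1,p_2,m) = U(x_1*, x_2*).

V = 1.5206

Let x_1' = x_1−20, x_2' = x_2−12. MRS = x_2'/x_1' = p_1/p_2.
After buying the subsistence bundle (20, 12), a share 0.5 of the remaining income goes to x_1: x_1* = 20 + 0.5·(m − 20p_1 − 12p_2)/p_1.
Discretionary income = 74 − 20·1.6 − 12·3 = 6; x_1* = 20 + 0.5·6/1.6 = 21.875; x_2* = 12 + 0.5·6/3 = 13.
Utility at the optimum: U(21.875, 13) = 1.5206.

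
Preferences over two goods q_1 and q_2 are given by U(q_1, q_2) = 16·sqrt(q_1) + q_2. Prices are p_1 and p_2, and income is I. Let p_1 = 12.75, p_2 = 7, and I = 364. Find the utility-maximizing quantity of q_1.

Set MRS = p_1/p_2: 8·q_1^(−1/2) = p_1/p_2.
Thus q_1* = (8·p_2/p_1)² — independent of I — with the rest of income spent on q_2.
Plugging in: q_1* = (8·7/12.75)² = 19.291.

q_1* = 19.291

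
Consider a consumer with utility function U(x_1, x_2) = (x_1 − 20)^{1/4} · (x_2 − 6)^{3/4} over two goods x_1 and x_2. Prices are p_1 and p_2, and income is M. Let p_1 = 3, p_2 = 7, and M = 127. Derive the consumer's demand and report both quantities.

Let x_1' = x_1−20, x_2' = x_2−6. MRS = (1/3)·x_2'/x_1' = p_1/p_2.
Substituting into the budget: x_1* = 20 + 0.25·(M − 20·p_1 − 6·p_2)/p_1, and x_2* = 6 + 0.75·(…)/p_2.
Discretionary income = 127 − 20·3 − 6·7 = 25; x_1* = 20 + 0.25·25/3 = 22.0833; x_2* = 6 + 0.75·25/7 = 8.6786.

x_1* = 22.0833, x_2* = 8.6786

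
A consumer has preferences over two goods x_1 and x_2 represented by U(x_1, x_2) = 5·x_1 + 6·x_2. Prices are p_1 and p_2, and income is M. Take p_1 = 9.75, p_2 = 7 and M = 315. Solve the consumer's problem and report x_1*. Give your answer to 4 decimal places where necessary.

Linear utility — the consumer picks whichever good has higher MU/price: 5/9.75 = 0.5128 vs 6/7 = 0.8571.
x_2 gives more utility per dollar, so spend all income on x_2: x_2* = M/p_2, x_1* = 0.
Numerically: x_1* = 0, x_2* = 45.

x_1* = 0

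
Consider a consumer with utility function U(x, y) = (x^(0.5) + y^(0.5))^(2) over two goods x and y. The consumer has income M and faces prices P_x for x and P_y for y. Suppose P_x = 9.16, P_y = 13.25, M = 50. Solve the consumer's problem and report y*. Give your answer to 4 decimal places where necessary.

y* = 1.5424

From the CES first-order condition, (y/x)^(0.5) = P_x/P_y.
Solve for the ratio: y/x = [P_x/P_y]^(2).
Substitute y = (y/x)·x into the budget: x* = M/(P_x + P_y·(y/x)).
Numerically y/x = 0.477924, so x* = 50/(9.16 + 13.25·0.477924) = 3.2274 and y* = 0.477924·3.2274 = 1.5424.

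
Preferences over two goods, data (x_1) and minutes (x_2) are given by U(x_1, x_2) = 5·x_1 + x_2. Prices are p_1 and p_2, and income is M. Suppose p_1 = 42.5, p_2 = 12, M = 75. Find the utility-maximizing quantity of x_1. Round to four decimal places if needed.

Perfect substitutes: compare marginal utility per dollar. 5/p_1 vs 1/p_2 → 0.1176 vs 0.0833.
x_1 gives more utility per dollar, so spend all income on x_1: x_1* = M/p_1, x_2* = 0.
Numerically: x_1* = 1.7647, x_2* = 0.

x_1* = 1.7647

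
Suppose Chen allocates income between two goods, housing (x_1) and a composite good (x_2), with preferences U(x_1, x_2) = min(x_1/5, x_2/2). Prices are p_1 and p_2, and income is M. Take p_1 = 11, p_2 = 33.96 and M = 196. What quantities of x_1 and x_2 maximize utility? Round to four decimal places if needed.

x_1* = 7.9727, x_2* = 3.1891

With perfect complements, no substitution: consume in ratio x_1:x_2 = 5:2.
Budget: p_1·x_1 + p_2·(2/5)·x_1 = M, so (5·p_1 + 2·p_2)·x_1 = 5·M.
Demand: x_1*(p_1,p_2,M) = 5·M/(5·p_1 + 2·p_2), x_2* = 2·M/(5·p_1 + 2·p_2).
Here 5·11 + 2·33.96 = 122.92, giving x_1* = 7.9727 and x_2* = 3.1891.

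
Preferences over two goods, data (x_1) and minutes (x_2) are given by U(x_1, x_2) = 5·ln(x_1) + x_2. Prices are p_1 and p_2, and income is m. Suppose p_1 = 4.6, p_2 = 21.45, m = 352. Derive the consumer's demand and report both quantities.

x_1* = 23.3152, x_2* = 11.4103

So x_1*(p_1,p_2) = 5·p_2/p_1, independent of income; and x_2* = (m − 5·p_2)/p_2.
At the given prices: x_1* = 5·21.45/4.6 = 23.3152, and x_2* = 11.4103.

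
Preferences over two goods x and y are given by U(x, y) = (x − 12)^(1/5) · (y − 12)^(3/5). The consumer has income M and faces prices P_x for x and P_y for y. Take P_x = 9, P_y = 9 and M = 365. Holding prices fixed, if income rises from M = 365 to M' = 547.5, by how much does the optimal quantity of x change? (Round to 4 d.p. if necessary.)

MRS = (1/3)·(y−12)/(x−12). Tangency with P_x/P_y gives y−12 = 3·(P_x/P_y)·(x−12).
Substituting into the budget: x* = 12 + 0.25·(M − 12·P_x − 12·P_y)/P_x, and y* = 12 + 0.75·(…)/P_y.
Discretionary income = 365 − 12·9 − 12·9 = 149; x* = 12 + 0.25·149/9 = 16.1389.
At M' = 547.5: x* = 21.2083. Change: 21.2083 − 16.1389 = 5.0694.

Δx* = 5.0694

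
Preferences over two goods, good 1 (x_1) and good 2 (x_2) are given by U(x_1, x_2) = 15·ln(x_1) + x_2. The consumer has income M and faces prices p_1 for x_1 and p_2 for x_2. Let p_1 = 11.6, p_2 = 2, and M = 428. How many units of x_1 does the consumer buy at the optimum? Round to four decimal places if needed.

Set MRS = p_1/p_2: (15/x_1)/1 = p_1/p_2.
So x_1*(p_1,p_2) = 15·p_2/p_1, independent of income; and x_2* = (M − 15·p_2)/p_2.
At the given prices: x_1* = 15·2/11.6 = 2.5862.

x_1* = 2.5862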